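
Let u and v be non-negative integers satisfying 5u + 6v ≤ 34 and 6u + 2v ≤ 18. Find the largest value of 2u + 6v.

The continuous relaxation peaks at (0, 5.67) with value 34.00; rounding to a feasible lattice point costs some objective.
(u,v)=(0,5): 5·0+6·5=30≤34, 6·0+2·5=10≤18, objective 30.
(u,v)=(1,4): 5·1+6·4=29≤34, 6·1+2·4=14≤18, objective 26.
(u,v)=(0,4): 5·0+6·4=24≤34, 6·0+2·4=8≤18, objective 24.
Maximum is 30 at (u,v)=(0,5).

30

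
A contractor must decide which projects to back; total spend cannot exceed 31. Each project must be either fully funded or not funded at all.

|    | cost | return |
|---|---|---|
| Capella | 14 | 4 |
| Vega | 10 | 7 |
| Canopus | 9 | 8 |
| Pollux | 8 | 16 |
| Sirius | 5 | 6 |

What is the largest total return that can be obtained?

This is a 0-1 knapsack instance.
Allowing fractional choices, the relaxed optimum would be about 36.3, but projects are indivisible.
Vega + Canopus + Pollux: cost 10 + 9 + 8 = 27 ≤ 31, return 7 + 8 + 16 = 31.
Canopus + Pollux + Sirius: cost 9 + 8 + 5 = 22 ≤ 31, return 8 + 16 + 6 = 30.
Vega + Pollux + Sirius: cost 10 + 8 + 5 = 23 ≤ 31, return 7 + 16 + 6 = 29.
Best is Vega, Canopus, and Pollux with total return 31.

31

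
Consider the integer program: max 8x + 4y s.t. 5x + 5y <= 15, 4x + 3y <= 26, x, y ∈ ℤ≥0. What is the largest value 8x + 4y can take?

(x,y)=(3,0): 5·3+5·0=15≤15, 4·3+3·0=12≤26, objective 24.
(x,y)=(2,1): 5·2+5·1=15≤15, 4·2+3·1=11≤26, objective 20.
(x,y)=(2,0): 5·2+5·0=10≤15, 4·2+3·0=8≤26, objective 16.
No feasible integer point exceeds 24.

24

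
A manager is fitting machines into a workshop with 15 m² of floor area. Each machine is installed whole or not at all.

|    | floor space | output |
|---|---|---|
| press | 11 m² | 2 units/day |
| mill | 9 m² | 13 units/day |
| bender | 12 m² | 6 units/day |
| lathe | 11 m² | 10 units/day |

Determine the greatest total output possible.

13

Allowing fractional choices, the relaxed optimum would be about 18.5, but machines are indivisible.
bender: floor space 12 ≤ 15, output 6.
mill: floor space 9 ≤ 15, output 13.
lathe: floor space 11 ≤ 15, output 10.
Best is mill with total output 13.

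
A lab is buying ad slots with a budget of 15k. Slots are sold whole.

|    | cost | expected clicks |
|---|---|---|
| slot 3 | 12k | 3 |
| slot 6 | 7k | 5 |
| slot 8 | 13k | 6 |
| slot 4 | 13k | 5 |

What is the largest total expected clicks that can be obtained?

Allowing fractional choices, the relaxed optimum would be about 8.7, but ad slots are indivisible.
slot 4: cost 13 ≤ 15, expected clicks 5.
slot 8: cost 13 ≤ 15, expected clicks 6.
slot 6: cost 7 ≤ 15, expected clicks 5.
Best is slot 8 with total expected clicks 6.

6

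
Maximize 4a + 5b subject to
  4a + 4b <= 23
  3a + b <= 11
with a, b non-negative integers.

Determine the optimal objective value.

25

Relaxing integrality, the LP optimum is 28.75 at (a,b) = (0, 5.75), which is not an integer point.
(a,b)=(0,5): 4·0+4·5=20≤23, 3·0+1·5=5≤11, objective 25.
(a,b)=(1,4): 4·1+4·4=20≤23, 3·1+1·4=7≤11, objective 24.
(a,b)=(0,4): 4·0+4·4=16≤23, 3·0+1·4=4≤11, objective 20.
Maximum is 25 at (a,b)=(0,5).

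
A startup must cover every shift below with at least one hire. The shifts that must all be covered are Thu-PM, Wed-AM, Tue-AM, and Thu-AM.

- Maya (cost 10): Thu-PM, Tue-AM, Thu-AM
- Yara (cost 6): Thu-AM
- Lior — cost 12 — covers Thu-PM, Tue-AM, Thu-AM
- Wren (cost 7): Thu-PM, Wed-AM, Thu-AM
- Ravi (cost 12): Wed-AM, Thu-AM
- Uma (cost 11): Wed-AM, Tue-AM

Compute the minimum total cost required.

17

Choose Maya and Wren: together they cover Thu-PM, Wed-AM, Tue-AM, Thu-AM — every shift.
Total cost: 10 + 7 = 17.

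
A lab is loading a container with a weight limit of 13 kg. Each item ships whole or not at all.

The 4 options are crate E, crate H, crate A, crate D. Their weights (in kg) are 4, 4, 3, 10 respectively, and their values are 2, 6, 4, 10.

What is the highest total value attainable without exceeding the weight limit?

14

Allowing fractional choices, the relaxed optimum would be about 16.0, but items are indivisible.
crate H + crate A: weight 4 + 3 = 7 ≤ 13, value 6 + 4 = 10.
crate A + crate D: weight 3 + 10 = 13 ≤ 13, value 4 + 10 = 14.
crate E + crate H + crate A: weight 4 + 4 + 3 = 11 ≤ 13, value 2 + 6 + 4 = 12.
Best is crate A and crate D with total value 14.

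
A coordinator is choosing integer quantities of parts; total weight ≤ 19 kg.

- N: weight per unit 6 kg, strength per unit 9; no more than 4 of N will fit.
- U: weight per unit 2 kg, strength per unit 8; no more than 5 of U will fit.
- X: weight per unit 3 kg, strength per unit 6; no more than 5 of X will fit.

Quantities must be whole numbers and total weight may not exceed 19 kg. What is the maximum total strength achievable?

58

U has the best ratio (8/2); taking only U gives at most 5×8 = 40 (stopped by the supply cap of 5).
Mixing does better — 5×U and 3×X: weight 19 ≤ 19, strength 5·8 + 3·6 = 58.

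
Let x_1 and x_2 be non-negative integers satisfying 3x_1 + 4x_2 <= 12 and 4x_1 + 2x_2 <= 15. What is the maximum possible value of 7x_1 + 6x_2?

21

The continuous relaxation peaks at (3.6, 0.3) with value 27.00; rounding to a feasible lattice point costs some objective.
(x_1,x_2)=(3,0): 3·3+4·0=9≤12, 4·3+2·0=12≤15, objective 21.
(x_1,x_2)=(2,1): 3·2+4·1=10≤12, 4·2+2·1=10≤15, objective 20.
(x_1,x_2)=(2,0): 3·2+4·0=6≤12, 4·2+2·0=8≤15, objective 14.
Maximum is 21 at (x_1,x_2)=(3,0).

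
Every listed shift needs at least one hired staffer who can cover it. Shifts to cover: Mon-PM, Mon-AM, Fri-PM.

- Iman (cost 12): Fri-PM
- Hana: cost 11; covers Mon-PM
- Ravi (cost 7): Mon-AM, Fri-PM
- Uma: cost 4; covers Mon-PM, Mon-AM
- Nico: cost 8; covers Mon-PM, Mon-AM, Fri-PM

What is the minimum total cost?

The greedy cost-per-new-shift heuristic would pick Uma and Ravi for 11, but a cheaper cover exists.
Nico alone covers Mon-PM, Mon-AM, Fri-PM — every shift.
Total cost: 8.
No cover costs less than 8.

8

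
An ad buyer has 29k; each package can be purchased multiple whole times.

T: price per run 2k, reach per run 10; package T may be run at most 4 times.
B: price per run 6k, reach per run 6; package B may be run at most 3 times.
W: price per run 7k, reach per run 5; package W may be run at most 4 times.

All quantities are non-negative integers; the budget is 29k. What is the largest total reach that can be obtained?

58

T has the best ratio (10/2); taking only T gives at most 4×10 = 40 (stopped by the supply cap of 4).
Mixing does better — 4×T and 3×B: price 26 ≤ 29, reach 4·10 + 3·6 = 58.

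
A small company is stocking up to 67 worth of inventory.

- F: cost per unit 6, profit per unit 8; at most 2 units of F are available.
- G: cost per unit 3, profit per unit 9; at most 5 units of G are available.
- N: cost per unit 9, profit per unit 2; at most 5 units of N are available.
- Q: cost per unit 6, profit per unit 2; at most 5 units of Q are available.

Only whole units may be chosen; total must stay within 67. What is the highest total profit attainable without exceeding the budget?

73

G has the best ratio (9/3); taking only G gives at most 5×9 = 45 (stopped by the supply cap of 5).
Mixing does better — 2×F, 5×G, 1×N, and 5×Q: cost 66 ≤ 67, profit 2·8 + 5·9 + 1·2 + 5·2 = 73.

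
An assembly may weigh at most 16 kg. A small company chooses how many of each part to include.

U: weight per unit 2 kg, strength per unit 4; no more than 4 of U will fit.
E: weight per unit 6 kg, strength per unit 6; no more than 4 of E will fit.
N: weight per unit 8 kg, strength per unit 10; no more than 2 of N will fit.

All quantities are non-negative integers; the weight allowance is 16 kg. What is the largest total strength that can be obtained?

U has the best ratio (4/2); taking only U gives at most 4×4 = 16 (stopped by the supply cap of 4).
Mixing does better — 4×U and 1×N: weight 16 ≤ 16, strength 4·4 + 1·10 = 26.

26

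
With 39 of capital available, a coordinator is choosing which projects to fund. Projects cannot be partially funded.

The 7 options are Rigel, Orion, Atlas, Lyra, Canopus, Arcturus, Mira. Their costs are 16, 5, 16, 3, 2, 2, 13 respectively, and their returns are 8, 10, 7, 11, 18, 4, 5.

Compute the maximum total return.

Take Rigel, Orion, Lyra, Canopus, and Mira: cost 16 + 5 + 3 + 2 + 13 = 39 ≤ 39, return 8 + 10 + 11 + 18 + 5 = 52.
No other feasible combination does better.

52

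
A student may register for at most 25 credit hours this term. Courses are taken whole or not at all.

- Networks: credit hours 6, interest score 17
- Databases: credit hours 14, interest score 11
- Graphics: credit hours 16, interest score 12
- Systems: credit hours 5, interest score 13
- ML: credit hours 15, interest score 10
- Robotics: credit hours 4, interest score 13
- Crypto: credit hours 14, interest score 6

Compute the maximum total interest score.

Networks + Systems + Robotics: credit hours 6 + 5 + 4 = 15 ≤ 25, interest score 17 + 13 + 13 = 43.
Networks + Databases + Robotics: credit hours 6 + 14 + 4 = 24 ≤ 25, interest score 17 + 11 + 13 = 41.
Best is Networks, Systems, and Robotics with total interest score 43.

43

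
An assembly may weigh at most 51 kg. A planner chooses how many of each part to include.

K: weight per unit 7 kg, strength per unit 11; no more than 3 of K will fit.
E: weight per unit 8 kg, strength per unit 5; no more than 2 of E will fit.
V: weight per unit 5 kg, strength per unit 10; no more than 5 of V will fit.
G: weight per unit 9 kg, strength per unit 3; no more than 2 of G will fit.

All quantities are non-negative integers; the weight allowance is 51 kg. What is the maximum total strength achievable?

83

Take 3×K and 5×V: weight 46 ≤ 51, strength 3·11 + 5·10 = 83.
V has the best ratio (10/5) and is taken to its limit of 5; remaining capacity is filled optimally with the others.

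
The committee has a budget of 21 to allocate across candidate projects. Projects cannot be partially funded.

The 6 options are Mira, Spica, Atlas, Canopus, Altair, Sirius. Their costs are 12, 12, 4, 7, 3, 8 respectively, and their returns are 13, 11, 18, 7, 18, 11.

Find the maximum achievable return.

This is a 0-1 knapsack instance.
Allowing fractional choices, the relaxed optimum would be about 53.5, but projects are indivisible.
Mira + Atlas + Altair: cost 12 + 4 + 3 = 19 ≤ 21, return 13 + 18 + 18 = 49.
Atlas + Altair + Sirius: cost 4 + 3 + 8 = 15 ≤ 21, return 18 + 18 + 11 = 47.
Best is Mira, Atlas, and Altair with total return 49.

49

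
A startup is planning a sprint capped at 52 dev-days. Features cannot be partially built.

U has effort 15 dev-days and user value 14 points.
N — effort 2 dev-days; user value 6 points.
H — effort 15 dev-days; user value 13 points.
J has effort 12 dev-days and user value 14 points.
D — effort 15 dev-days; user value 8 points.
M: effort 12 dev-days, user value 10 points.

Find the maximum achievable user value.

This is a 0-1 knapsack instance.
Allowing fractional choices, the relaxed optimum would be about 53.7, but features are indivisible.
U + N + H + J: effort 15 + 2 + 15 + 12 = 44 ≤ 52, user value 14 + 6 + 13 + 14 = 47.
U + N + J + M: effort 15 + 2 + 12 + 12 = 41 ≤ 52, user value 14 + 6 + 14 + 10 = 44.
Best is U, N, H, and J with total user value 47.

47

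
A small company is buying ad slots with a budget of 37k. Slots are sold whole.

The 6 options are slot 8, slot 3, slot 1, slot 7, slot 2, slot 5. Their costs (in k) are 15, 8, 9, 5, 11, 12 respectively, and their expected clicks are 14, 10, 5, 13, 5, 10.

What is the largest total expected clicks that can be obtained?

Allowing fractional choices, the relaxed optimum would be about 44.5, but ad slots are indivisible.
slot 8 + slot 3 + slot 1 + slot 7: cost 15 + 8 + 9 + 5 = 37 ≤ 37, expected clicks 14 + 10 + 5 + 13 = 42.
slot 3 + slot 7 + slot 2 + slot 5: cost 8 + 5 + 11 + 12 = 36 ≤ 37, expected clicks 10 + 13 + 5 + 10 = 38.
slot 3 + slot 1 + slot 7 + slot 5: cost 8 + 9 + 5 + 12 = 34 ≤ 37, expected clicks 10 + 5 + 13 + 10 = 38.
Best is slot 8, slot 3, slot 1, and slot 7 with total expected clicks 42.

42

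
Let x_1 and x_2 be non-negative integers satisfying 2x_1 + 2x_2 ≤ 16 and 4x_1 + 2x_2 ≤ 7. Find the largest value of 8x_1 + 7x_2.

Relaxing integrality, the LP optimum is 24.50 at (x_1,x_2) = (0, 3.5), which is not an integer point.
(x_1,x_2)=(0,3): 2·0+2·3=6≤16, 4·0+2·3=6≤7, objective 21.
(x_1,x_2)=(0,2): 2·0+2·2=4≤16, 4·0+2·2=4≤7, objective 14.
Maximum is 21 at (x_1,x_2)=(0,3).

21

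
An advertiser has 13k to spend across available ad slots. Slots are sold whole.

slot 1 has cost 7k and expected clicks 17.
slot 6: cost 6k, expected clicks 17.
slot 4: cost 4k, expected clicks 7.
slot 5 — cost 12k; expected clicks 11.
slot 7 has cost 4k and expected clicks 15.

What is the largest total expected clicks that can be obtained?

Allowing fractional choices, the relaxed optimum would be about 39.3, but ad slots are indivisible.
slot 1 + slot 6: cost 7 + 6 = 13 ≤ 13, expected clicks 17 + 17 = 34.
slot 6 + slot 7: cost 6 + 4 = 10 ≤ 13, expected clicks 17 + 15 = 32.
slot 1 + slot 7: cost 7 + 4 = 11 ≤ 13, expected clicks 17 + 15 = 32.
Best is slot 1 and slot 6 with total expected clicks 34.

34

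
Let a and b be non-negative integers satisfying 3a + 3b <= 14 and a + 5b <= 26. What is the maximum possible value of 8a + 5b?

32

(a,b)=(4,0): 3·4+3·0=12≤14, 1·4+5·0=4≤26, objective 32.
(a,b)=(3,1): 3·3+3·1=12≤14, 1·3+5·1=8≤26, objective 29.
(a,b)=(3,0): 3·3+3·0=9≤14, 1·3+5·0=3≤26, objective 24.
The best lattice point is (4,0), giving 32.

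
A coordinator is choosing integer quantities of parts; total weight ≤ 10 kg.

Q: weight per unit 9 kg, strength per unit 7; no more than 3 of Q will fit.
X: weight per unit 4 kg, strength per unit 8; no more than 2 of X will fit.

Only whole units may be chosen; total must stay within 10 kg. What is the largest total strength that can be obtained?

16

Take 2×X: weight 8 ≤ 10, strength 2·8 = 16.
X has the best ratio (8/4) and is taken to its limit of 2; remaining capacity is filled optimally with the others.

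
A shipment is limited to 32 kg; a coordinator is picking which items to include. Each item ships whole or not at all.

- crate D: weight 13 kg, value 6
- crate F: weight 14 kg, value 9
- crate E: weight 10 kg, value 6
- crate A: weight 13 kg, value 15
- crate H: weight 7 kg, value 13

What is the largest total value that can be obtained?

34

This is a 0-1 knapsack instance.
crate E + crate A + crate H: weight 10 + 13 + 7 = 30 ≤ 32, value 6 + 15 + 13 = 34.
crate A + crate H: weight 13 + 7 = 20 ≤ 32, value 15 + 13 = 28.
crate F + crate E + crate H: weight 14 + 10 + 7 = 31 ≤ 32, value 9 + 6 + 13 = 28.
Best is crate E, crate A, and crate H with total value 34.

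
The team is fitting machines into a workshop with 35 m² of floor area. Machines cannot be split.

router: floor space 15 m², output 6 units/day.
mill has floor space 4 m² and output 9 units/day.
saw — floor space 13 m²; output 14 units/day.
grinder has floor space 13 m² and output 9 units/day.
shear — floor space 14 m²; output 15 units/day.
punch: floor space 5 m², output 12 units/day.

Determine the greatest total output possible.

44

Allowing fractional choices, the relaxed optimum would be about 48.9, but machines are indivisible.
mill + saw + shear: floor space 4 + 13 + 14 = 31 ≤ 35, output 9 + 14 + 15 = 38.
mill + saw + grinder + punch: floor space 4 + 13 + 13 + 5 = 35 ≤ 35, output 9 + 14 + 9 + 12 = 44.
saw + shear + punch: floor space 13 + 14 + 5 = 32 ≤ 35, output 14 + 15 + 12 = 41.
Best is mill, saw, grinder, and punch with total output 44.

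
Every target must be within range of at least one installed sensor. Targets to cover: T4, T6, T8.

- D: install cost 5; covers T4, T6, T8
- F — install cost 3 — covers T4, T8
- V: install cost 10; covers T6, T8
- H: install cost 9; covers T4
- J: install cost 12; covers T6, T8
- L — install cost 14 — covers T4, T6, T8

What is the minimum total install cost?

5

The greedy cost-per-new-target heuristic would pick F and D for 8, but a cheaper cover exists.
D alone covers T4, T6, T8 — every target.
Total install cost: 5.
No cover costs less than 5.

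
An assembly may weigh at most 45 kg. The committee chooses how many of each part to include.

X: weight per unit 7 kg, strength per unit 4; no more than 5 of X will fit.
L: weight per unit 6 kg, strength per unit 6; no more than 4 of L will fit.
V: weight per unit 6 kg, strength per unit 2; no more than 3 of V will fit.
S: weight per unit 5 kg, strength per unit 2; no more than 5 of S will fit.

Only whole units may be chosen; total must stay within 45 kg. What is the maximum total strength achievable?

36

L has the best ratio (6/6); taking only L gives at most 4×6 = 24 (stopped by the supply cap of 4).
Mixing does better — 3×X and 4×L: weight 45 ≤ 45, strength 3·4 + 4·6 = 36.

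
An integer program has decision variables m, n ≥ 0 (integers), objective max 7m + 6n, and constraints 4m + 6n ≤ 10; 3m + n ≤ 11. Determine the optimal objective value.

The continuous relaxation peaks at (2.5, 0) with value 17.50; rounding to a feasible lattice point costs some objective.
(m,n)=(2,0) is feasible, giving 14.
(m,n)=(1,1) is feasible, giving 13.
No feasible integer point exceeds 14.

14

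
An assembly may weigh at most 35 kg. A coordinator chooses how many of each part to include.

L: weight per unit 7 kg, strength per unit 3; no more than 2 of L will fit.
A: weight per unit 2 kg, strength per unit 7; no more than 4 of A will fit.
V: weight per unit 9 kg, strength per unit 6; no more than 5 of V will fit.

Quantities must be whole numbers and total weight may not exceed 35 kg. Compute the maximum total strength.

This is a bounded integer knapsack.
4×A and 3×V: weight 35 ≤ 35, strength 4·7 + 3·6 = 46.
1×L, 4×A, and 2×V: weight 33 ≤ 35, strength 1·3 + 4·7 + 2·6 = 43.
Best is 46.

46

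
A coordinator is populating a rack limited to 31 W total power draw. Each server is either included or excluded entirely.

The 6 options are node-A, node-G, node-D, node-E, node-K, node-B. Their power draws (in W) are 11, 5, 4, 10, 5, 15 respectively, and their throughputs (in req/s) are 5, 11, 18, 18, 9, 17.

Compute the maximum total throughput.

56

Treat it as a binary knapsack problem.
Take node-G, node-D, node-E, and node-K: power draw 5 + 4 + 10 + 5 = 24 ≤ 31, throughput 11 + 18 + 18 + 9 = 56.
No other feasible combination does better.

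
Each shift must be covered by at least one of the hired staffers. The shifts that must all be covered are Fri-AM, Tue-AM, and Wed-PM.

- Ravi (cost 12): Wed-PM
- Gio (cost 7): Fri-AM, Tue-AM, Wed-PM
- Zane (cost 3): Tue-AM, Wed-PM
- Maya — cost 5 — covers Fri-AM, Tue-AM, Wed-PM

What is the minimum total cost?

5

The greedy cost-per-new-shift heuristic would pick Zane and Maya for 8, but a cheaper cover exists.
Maya alone covers Fri-AM, Tue-AM, Wed-PM — every shift.
Total cost: 5.
No cover costs less than 5.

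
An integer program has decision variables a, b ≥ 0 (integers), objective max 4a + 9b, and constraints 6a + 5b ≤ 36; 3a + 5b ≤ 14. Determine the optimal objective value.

22

The continuous relaxation peaks at (0, 2.8) with value 25.20; rounding to a feasible lattice point costs some objective.
(a,b)=(1,2): 6·1+5·2=16≤36, 3·1+5·2=13≤14, objective 22.
(a,b)=(0,2): 6·0+5·2=10≤36, 3·0+5·2=10≤14, objective 18.
(a,b)=(2,1): 6·2+5·1=17≤36, 3·2+5·1=11≤14, objective 17.
Maximum is 22 at (a,b)=(1,2).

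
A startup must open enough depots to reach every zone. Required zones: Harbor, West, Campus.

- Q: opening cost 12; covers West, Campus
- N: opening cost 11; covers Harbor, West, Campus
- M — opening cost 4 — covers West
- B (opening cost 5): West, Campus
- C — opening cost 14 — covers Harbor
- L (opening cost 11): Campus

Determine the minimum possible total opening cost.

This is an integer covering problem.
N alone covers Harbor, West, Campus — every zone.
Total opening cost: 11.

11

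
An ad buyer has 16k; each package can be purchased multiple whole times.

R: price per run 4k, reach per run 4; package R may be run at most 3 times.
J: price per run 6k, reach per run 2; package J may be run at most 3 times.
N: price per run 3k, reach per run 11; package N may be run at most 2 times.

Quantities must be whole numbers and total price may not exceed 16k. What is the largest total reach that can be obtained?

30

2×R and 2×N: price 14 ≤ 16, reach 2·4 + 2·11 = 30.
1×R, 1×J, and 2×N: price 16 ≤ 16, reach 1·4 + 1·2 + 2·11 = 28.
Best is 30.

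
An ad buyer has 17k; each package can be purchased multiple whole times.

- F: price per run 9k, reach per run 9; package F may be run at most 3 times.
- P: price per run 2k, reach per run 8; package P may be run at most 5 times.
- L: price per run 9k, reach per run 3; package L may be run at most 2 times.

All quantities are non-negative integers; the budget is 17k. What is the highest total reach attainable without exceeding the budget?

5×P: price 10 ≤ 17, reach 5·8 = 40.
1×F and 4×P: price 17 ≤ 17, reach 1·9 + 4·8 = 41.
Best is 41.

41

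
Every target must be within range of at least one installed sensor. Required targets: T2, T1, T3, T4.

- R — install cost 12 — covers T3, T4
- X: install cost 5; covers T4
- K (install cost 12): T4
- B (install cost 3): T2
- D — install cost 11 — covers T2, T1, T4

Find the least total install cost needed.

23

Choose R and D: together they cover T2, T1, T3, T4 — every target.
Total install cost: 12 + 11 = 23.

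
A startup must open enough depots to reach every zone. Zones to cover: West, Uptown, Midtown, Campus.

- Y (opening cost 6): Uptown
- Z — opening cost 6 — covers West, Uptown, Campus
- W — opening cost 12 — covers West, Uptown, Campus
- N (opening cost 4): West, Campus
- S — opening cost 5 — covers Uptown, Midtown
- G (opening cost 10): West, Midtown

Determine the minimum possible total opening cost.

9

Choose N and S: together they cover West, Uptown, Midtown, Campus — every zone.
Total opening cost: 4 + 5 = 9.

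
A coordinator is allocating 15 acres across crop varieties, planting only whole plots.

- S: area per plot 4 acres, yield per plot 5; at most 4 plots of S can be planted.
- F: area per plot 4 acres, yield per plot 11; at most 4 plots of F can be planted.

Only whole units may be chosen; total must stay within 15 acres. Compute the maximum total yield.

F has the best ratio (11/4); taking only F gives at most 3×11 = 33 (stopped by the area limit).
Optimal: 3×F: area 12 ≤ 15, yield 3·11 = 33.

33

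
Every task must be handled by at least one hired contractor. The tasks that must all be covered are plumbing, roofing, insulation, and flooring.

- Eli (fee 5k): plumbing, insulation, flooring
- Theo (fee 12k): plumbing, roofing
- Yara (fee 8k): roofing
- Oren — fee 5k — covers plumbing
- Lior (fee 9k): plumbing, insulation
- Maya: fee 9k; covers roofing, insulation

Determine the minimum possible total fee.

13

Choose Eli and Yara: together they cover plumbing, roofing, insulation, flooring — every task.
Total fee: 5 + 8 = 13.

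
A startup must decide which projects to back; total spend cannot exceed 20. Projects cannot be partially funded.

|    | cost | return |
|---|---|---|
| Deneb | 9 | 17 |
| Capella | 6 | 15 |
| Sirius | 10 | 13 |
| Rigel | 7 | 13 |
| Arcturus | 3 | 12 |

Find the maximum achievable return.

44

This is a 0-1 knapsack instance.
Deneb + Capella + Arcturus: cost 9 + 6 + 3 = 18 ≤ 20, return 17 + 15 + 12 = 44.
Capella + Rigel + Arcturus: cost 6 + 7 + 3 = 16 ≤ 20, return 15 + 13 + 12 = 40.
Deneb + Rigel + Arcturus: cost 9 + 7 + 3 = 19 ≤ 20, return 17 + 13 + 12 = 42.
Best is Deneb, Capella, and Arcturus with total return 44.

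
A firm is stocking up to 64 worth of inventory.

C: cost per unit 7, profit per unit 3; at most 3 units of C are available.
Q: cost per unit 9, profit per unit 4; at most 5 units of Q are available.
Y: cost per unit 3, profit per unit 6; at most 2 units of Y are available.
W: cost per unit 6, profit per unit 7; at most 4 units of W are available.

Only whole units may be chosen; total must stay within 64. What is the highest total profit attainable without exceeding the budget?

This is a bounded integer knapsack.
Y has the best ratio (6/3); taking only Y gives at most 2×6 = 12 (stopped by the supply cap of 2).
Mixing does better — 1×C, 3×Q, 2×Y, and 4×W: cost 64 ≤ 64, profit 1·3 + 3·4 + 2·6 + 4·7 = 55.

55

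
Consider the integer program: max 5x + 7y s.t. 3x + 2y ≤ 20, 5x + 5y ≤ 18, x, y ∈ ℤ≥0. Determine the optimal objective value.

The continuous relaxation peaks at (0, 3.6) with value 25.20; rounding to a feasible lattice point costs some objective.
(x,y)=(0,3): 3·0+2·3=6≤20, 5·0+5·3=15≤18, objective 21.
(x,y)=(1,2): 3·1+2·2=7≤20, 5·1+5·2=15≤18, objective 19.
Maximum is 21 at (x,y)=(0,3).

21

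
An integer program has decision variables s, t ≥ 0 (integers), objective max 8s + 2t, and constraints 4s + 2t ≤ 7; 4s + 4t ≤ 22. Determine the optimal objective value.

The continuous relaxation peaks at (1.75, 0) with value 14.00; rounding to a feasible lattice point costs some objective.
(s,t)=(1,1): 4·1+2·1=6≤7, 4·1+4·1=8≤22, objective 10.
(s,t)=(1,0): 4·1+2·0=4≤7, 4·1+4·0=4≤22, objective 8.
(s,t)=(0,2): 4·0+2·2=4≤7, 4·0+4·2=8≤22, objective 4.
Maximum is 10 at (s,t)=(1,1).

10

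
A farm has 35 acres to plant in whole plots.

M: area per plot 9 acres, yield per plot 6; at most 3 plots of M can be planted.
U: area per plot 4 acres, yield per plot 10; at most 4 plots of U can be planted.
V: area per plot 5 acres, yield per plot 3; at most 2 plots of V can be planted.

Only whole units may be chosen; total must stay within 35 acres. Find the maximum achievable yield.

U has the best ratio (10/4); taking only U gives at most 4×10 = 40 (stopped by the supply cap of 4).
Mixing does better — 1×M, 4×U, and 2×V: area 35 ≤ 35, yield 1·6 + 4·10 + 2·3 = 52.

52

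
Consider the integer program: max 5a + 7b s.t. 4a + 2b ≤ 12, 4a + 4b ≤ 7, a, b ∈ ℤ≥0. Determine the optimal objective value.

7

(a,b)=(0,1) is feasible, giving 7.
(a,b)=(1,0) is feasible, giving 5.
Maximum is 7 at (a,b)=(0,1).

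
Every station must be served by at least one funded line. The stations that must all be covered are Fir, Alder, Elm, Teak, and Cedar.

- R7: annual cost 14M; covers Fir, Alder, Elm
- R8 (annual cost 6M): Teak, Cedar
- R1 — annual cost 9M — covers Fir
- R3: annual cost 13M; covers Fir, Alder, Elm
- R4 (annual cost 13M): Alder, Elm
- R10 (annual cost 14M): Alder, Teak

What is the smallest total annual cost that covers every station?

This is an integer covering problem.
Choose R8 and R3: together they cover Fir, Alder, Elm, Teak, Cedar — every station.
Total annual cost: 6 + 13 = 19.

19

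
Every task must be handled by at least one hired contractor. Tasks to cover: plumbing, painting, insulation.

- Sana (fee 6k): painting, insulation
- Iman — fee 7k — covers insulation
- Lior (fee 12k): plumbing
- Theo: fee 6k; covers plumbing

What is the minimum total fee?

Choose Sana and Theo: together they cover plumbing, painting, insulation — every task.
Total fee: 6 + 6 = 12.
No cover costs less than 12.

12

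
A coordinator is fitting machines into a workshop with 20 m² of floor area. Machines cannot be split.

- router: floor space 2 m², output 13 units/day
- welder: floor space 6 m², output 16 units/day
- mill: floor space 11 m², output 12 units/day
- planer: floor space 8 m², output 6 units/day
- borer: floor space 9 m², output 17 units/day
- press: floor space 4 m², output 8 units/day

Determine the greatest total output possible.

router + welder + borer: floor space 2 + 6 + 9 = 17 ≤ 20, output 13 + 16 + 17 = 46.
router + welder + mill: floor space 2 + 6 + 11 = 19 ≤ 20, output 13 + 16 + 12 = 41.
router + welder + planer + press: floor space 2 + 6 + 8 + 4 = 20 ≤ 20, output 13 + 16 + 6 + 8 = 43.
Best is router, welder, and borer with total output 46.

46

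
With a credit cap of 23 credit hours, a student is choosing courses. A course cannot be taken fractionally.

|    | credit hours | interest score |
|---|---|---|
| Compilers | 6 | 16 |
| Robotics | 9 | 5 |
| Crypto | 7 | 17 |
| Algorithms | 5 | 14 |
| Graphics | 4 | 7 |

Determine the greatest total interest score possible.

Allowing fractional choices, the relaxed optimum would be about 54.6, but courses are indivisible.
Compilers + Crypto + Algorithms: credit hours 6 + 7 + 5 = 18 ≤ 23, interest score 16 + 17 + 14 = 47.
Compilers + Crypto + Algorithms + Graphics: credit hours 6 + 7 + 5 + 4 = 22 ≤ 23, interest score 16 + 17 + 14 + 7 = 54.
Compilers + Crypto + Graphics: credit hours 6 + 7 + 4 = 17 ≤ 23, interest score 16 + 17 + 7 = 40.
Best is Compilers, Crypto, Algorithms, and Graphics with total interest score 54.

54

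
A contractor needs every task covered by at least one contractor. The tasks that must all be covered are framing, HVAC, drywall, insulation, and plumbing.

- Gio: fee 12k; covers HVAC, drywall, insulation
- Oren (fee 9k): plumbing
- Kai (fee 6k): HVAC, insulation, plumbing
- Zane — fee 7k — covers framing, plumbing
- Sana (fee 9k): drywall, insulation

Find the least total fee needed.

This is an integer covering problem.
Choose Gio and Zane: together they cover framing, HVAC, drywall, insulation, plumbing — every task.
Total fee: 12 + 7 = 19.

19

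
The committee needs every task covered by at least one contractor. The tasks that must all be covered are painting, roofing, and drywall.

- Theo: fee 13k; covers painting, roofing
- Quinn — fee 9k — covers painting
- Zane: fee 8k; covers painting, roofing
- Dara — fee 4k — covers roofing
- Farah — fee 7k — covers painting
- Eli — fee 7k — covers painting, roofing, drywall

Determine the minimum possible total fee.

7

This is an integer covering problem.
Eli alone covers painting, roofing, drywall — every task.
Total fee: 7.
No cover costs less than 7.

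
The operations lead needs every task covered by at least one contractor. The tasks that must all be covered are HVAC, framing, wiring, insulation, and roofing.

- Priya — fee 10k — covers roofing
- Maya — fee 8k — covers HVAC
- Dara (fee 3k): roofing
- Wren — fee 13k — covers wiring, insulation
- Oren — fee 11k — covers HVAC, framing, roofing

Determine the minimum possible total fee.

24

Choose Wren and Oren: together they cover HVAC, framing, wiring, insulation, roofing — every task.
Total fee: 13 + 11 = 24.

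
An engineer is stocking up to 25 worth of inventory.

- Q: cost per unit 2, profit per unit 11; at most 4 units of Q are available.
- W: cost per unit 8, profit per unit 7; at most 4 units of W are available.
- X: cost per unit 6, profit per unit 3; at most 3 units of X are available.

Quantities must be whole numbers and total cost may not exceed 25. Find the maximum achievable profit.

58

4×Q and 2×W: cost 24 ≤ 25, profit 4·11 + 2·7 = 58.
4×Q, 1×W, and 1×X: cost 22 ≤ 25, profit 4·11 + 1·7 + 1·3 = 54.
Best is 58.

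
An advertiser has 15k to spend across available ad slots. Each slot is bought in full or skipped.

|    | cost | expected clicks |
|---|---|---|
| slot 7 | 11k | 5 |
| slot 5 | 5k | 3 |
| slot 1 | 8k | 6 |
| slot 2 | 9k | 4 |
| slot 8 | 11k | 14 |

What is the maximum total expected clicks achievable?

Allowing fractional choices, the relaxed optimum would be about 17.0, but ad slots are indivisible.
slot 8: cost 11 ≤ 15, expected clicks 14.
slot 5 + slot 1: cost 5 + 8 = 13 ≤ 15, expected clicks 3 + 6 = 9.
Best is slot 8 with total expected clicks 14.

14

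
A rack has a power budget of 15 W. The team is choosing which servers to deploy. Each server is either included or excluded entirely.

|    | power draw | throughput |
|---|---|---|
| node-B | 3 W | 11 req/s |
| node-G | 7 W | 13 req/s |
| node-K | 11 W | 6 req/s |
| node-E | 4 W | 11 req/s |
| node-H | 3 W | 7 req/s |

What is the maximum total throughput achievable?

35

Take node-B, node-G, and node-E: power draw 3 + 7 + 4 = 14 ≤ 15, throughput 11 + 13 + 11 = 35.
No other feasible combination does better.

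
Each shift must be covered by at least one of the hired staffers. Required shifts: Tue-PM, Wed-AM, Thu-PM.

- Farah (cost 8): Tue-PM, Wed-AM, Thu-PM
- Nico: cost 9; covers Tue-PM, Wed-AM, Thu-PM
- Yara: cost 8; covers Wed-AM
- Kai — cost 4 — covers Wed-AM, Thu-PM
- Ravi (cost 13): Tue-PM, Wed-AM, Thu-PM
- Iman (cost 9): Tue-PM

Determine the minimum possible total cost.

Farah alone covers Tue-PM, Wed-AM, Thu-PM — every shift.
Total cost: 8.

8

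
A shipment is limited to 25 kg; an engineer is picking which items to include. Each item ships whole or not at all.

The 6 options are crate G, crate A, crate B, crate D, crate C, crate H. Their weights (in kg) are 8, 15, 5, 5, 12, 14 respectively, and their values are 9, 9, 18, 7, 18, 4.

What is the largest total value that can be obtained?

45

Treat it as a binary knapsack problem.
Take crate G, crate B, and crate C: weight 8 + 5 + 12 = 25 ≤ 25, value 9 + 18 + 18 = 45.
No other feasible combination does better.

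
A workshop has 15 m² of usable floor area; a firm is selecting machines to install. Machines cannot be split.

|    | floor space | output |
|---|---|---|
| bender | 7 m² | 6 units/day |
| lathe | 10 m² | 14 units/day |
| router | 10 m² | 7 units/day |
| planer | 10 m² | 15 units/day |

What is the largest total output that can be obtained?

planer: floor space 10 ≤ 15, output 15.
lathe: floor space 10 ≤ 15, output 14.
router: floor space 10 ≤ 15, output 7.
Best is planer with total output 15.

15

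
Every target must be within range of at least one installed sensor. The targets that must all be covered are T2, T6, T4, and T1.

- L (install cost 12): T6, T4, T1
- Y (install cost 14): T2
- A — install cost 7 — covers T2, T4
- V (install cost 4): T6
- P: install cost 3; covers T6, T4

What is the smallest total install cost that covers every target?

19

This is a weighted set-cover instance.
The greedy cost-per-new-target heuristic would pick P, A, and L for 22, but a cheaper cover exists.
Choose L and A: together they cover T2, T6, T4, T1 — every target.
Total install cost: 12 + 7 = 19.
No cover costs less than 19.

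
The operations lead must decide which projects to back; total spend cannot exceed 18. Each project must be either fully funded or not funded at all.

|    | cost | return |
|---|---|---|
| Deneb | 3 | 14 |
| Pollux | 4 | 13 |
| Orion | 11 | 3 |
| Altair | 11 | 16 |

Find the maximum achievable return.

Deneb + Altair: cost 3 + 11 = 14 ≤ 18, return 14 + 16 = 30.
Deneb + Pollux + Altair: cost 3 + 4 + 11 = 18 ≤ 18, return 14 + 13 + 16 = 43.
Best is Deneb, Pollux, and Altair with total return 43.

43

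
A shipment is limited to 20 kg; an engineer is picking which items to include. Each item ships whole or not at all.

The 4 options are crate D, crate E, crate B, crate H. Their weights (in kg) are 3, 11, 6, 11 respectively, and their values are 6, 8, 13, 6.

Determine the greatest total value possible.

crate E + crate B: weight 11 + 6 = 17 ≤ 20, value 8 + 13 = 21.
crate D + crate B + crate H: weight 3 + 6 + 11 = 20 ≤ 20, value 6 + 13 + 6 = 25.
crate D + crate E + crate B: weight 3 + 11 + 6 = 20 ≤ 20, value 6 + 8 + 13 = 27.
Best is crate D, crate E, and crate B with total value 27.

27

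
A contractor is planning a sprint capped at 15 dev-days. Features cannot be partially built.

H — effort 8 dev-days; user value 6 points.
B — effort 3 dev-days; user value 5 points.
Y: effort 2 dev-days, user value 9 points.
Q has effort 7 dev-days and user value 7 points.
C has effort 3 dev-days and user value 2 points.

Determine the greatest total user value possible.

B + Y + Q + C: effort 3 + 2 + 7 + 3 = 15 ≤ 15, user value 5 + 9 + 7 + 2 = 23.
B + Y + Q: effort 3 + 2 + 7 = 12 ≤ 15, user value 5 + 9 + 7 = 21.
H + B + Y: effort 8 + 3 + 2 = 13 ≤ 15, user value 6 + 5 + 9 = 20.
Best is B, Y, Q, and C with total user value 23.

23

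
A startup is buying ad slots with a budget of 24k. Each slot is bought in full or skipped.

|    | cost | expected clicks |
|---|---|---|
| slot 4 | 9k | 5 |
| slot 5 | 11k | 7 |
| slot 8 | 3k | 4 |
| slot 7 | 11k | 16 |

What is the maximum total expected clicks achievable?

25

slot 5 + slot 7: cost 11 + 11 = 22 ≤ 24, expected clicks 7 + 16 = 23.
slot 4 + slot 8 + slot 7: cost 9 + 3 + 11 = 23 ≤ 24, expected clicks 5 + 4 + 16 = 25.
slot 4 + slot 7: cost 9 + 11 = 20 ≤ 24, expected clicks 5 + 16 = 21.
Best is slot 4, slot 8, and slot 7 with total expected clicks 25.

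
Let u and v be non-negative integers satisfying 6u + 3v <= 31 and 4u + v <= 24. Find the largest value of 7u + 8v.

(u,v)=(0,10) is feasible, giving 80.
(u,v)=(0,9) is feasible, giving 72.
Maximum is 80 at (u,v)=(0,10).

80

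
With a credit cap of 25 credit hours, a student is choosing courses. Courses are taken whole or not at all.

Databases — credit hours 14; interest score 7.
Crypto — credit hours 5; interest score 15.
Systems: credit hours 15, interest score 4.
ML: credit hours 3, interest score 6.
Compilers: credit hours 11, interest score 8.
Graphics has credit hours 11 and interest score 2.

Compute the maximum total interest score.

29

Take Crypto, ML, and Compilers: credit hours 5 + 3 + 11 = 19 ≤ 25, interest score 15 + 6 + 8 = 29.
No other feasible combination does better.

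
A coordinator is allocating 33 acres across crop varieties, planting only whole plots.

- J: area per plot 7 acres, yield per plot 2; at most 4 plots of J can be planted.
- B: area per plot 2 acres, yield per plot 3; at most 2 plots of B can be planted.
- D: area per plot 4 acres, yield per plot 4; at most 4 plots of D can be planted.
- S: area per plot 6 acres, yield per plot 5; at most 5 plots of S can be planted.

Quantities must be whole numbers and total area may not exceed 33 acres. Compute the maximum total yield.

Take 2×B, 4×D, and 2×S: area 32 ≤ 33, yield 2·3 + 4·4 + 2·5 = 32.
B has the best ratio (3/2) and is taken to its limit of 2; remaining capacity is filled optimally with the others.

32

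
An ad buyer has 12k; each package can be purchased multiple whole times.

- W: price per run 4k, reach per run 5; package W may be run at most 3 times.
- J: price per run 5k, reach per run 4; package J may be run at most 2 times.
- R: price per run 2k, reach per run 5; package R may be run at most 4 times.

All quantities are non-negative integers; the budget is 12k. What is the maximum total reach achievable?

R has the best ratio (5/2); taking only R gives at most 4×5 = 20 (stopped by the supply cap of 4).
Mixing does better — 1×W and 4×R: price 12 ≤ 12, reach 1·5 + 4·5 = 25.

25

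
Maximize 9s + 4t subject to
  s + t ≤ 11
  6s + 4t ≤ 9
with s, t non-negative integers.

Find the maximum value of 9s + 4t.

9

The continuous relaxation peaks at (1.5, 0) with value 13.50; rounding to a feasible lattice point costs some objective.
(s,t)=(1,0): 1·1+1·0=1≤11, 6·1+4·0=6≤9, objective 9.
(s,t)=(0,1): 1·0+1·1=1≤11, 6·0+4·1=4≤9, objective 4.
(s,t)=(0,0): 1·0+1·0=0≤11, 6·0+4·0=0≤9, objective 0.
The best lattice point is (1,0), giving 9.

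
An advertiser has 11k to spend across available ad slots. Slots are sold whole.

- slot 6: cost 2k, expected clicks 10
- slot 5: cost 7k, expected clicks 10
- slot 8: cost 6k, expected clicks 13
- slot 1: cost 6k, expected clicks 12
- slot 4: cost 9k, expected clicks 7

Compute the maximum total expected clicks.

23

This is a 0-1 knapsack instance.
slot 6 + slot 1: cost 2 + 6 = 8 ≤ 11, expected clicks 10 + 12 = 22.
slot 6 + slot 8: cost 2 + 6 = 8 ≤ 11, expected clicks 10 + 13 = 23.
slot 6 + slot 5: cost 2 + 7 = 9 ≤ 11, expected clicks 10 + 10 = 20.
Best is slot 6 and slot 8 with total expected clicks 23.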